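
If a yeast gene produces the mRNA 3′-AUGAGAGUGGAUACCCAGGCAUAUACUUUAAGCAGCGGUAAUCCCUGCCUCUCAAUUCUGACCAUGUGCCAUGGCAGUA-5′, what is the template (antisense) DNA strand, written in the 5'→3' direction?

Written 5'→3' the mRNA is AUGACGGUACCGUGUACCAGUCUUAACUCUCCGUCCCUAAUGGCGACGAAUUUCAUAUACGGACCCAUAGGUGAGAGUA, so the coding DNA strand is ATGACGGTACCGTGTACCAGTCTTAACTCTCCGTCCCTAATGGCGACGAATTTCATATACGGACCCATAGGTGAGAGTA. The template is its reverse complement.

5'-TACTCTCACCTATGGGTCCGTATATGAAATTCGTCGCCATTAGGGACGGAGAGTTAAGACTGGTACACGGTACCGTCAT-3'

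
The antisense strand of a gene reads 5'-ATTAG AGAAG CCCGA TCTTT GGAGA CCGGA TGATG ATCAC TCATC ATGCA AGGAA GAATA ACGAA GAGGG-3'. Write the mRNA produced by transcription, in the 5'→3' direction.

5'-CCCUCUUCGUUAUUCUUCCUUGCAUGAUGAGUGAUCAUCAUCCGGUCUCCAAAGAUCGGGCUUCUCUAAU-3'

RNA polymerase reads the template 3'→5' and synthesizes mRNA 5'→3' by base-pairing (A→U, T→A, G↔C). The complement of the template is TAATCTCTTCGGGCTAGAAACCTCTGGCCTACTACTAGTGAGTAGTACGTTCCTTCTTATTGCTTCTCCC; antiparallel, so 5'→3' the coding strand is CCCTCTTCGTTATTCTTCCTTGCATGATGAGTGATCATCATCCGGTCTCCAAAGATCGGGCTTCTCTAAT. Replace T with U for the mRNA.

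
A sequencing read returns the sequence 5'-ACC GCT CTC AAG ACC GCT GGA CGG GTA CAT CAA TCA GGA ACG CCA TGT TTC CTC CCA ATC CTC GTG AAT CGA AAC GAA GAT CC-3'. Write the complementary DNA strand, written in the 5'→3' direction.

5'-GGATCTTCGTTTCGATTCACGAGGATTGGGAGGAAACATGGCGTTCCTGATTGATGTACCCGTCCAGCGGTCTTGAGAGCGGT-3'

Pairing A↔T and G↔C gives TGGCGAGAGTTCTGGCGACCTGCCCATGTAGTTAGTCCTTGCGGTACAAAGGAGGGTTAGGAGCACTTAGCTTTGCTTCTAGG, running 3'→5'. Reverse for the 5'→3' convention.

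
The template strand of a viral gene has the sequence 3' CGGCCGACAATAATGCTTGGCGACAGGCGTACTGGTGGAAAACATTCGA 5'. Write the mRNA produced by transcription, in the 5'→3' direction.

Reading the template 3'→5' as shown, RNA polymerase pairs each base (A→U, T→A, G↔C) to build mRNA 5'→3' directly.

5'-GCCGGCUGUUAUUACGAACCGCUGUCCGCAUGACCACCUUUUGUAAGCU-3'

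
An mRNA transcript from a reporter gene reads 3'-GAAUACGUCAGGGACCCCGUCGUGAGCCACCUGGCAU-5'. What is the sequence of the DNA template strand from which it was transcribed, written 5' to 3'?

Written 5'→3' the mRNA is UACGGUCCACCGAGUGCUGCCCCAGGGACUGCAUAAG, so the coding DNA strand is TACGGTCCACCGAGTGCTGCCCCAGGGACTGCATAAG. The template is its reverse complement.

5'-CTTATGCAGTCCCTGGGGCAGCACTCGGTGGACCGTA-3'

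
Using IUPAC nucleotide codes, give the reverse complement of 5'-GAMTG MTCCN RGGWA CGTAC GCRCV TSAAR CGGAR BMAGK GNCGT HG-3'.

Standard pairs A↔T, G↔C; ambiguity codes pair R↔Y, M↔K, W↔W, S↔S, B↔V, H↔D, N↔N. Complement (CTKACKAGGNYCCWTGCATGCGYGBASTTYGCCTYVKTCMCNGCADC), then reverse for 5'→3'.

5'-CDACGNCMCTKVYTCCGYTTSABGYGCGTACGTWCCYNGGAKCAKTC-3'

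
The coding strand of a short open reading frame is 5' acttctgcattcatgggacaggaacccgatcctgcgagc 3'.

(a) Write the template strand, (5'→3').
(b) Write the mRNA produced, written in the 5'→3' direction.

(a) The template strand is the reverse complement of the coding strand: complement TGAAGACGTAAGTACCCTGTCCTTGGGCTAGGACGCTCG, then reverse.
(b) mRNA matches the coding strand with T→U.

(a) 5′-GCTCGCAGGATCGGGTTCCTGTCCCATGAATGCAGAAGT-3′
(b) 5'-ACUUCUGCAUUCAUGGGACAGGAACCCGAUCCUGCGAGC-3'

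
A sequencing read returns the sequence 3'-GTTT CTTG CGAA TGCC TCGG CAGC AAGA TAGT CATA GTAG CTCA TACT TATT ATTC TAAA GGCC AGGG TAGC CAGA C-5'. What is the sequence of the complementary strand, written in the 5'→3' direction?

5′-CAAAGAACGCTTACGGAGCCGTCGTTCTATCAGTATCATCGAGTATGAATAATAAGATTTCCGGTCCCATCGGTCTG-3′

The strand is given 3'→5', so its complement runs 5'→3' in the same left-to-right order: pair each base A↔T, G↔C.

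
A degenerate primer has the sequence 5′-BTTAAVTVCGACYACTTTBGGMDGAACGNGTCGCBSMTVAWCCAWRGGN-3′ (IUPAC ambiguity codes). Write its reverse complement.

5'-NCCYWTGGWTBAKSVGCGACNCGTTCHKCCVAAAGTRGTCGBABTTAAV-3'

Standard pairs A↔T, G↔C; ambiguity codes pair R↔Y, M↔K, W↔W, S↔S, B↔V, D↔H, N↔N. Complement (VAATTBABGCTGRTGAAAVCCKHCTTGCNCAGCGVSKABTWGGTWYCCN), then reverse for 5'→3'.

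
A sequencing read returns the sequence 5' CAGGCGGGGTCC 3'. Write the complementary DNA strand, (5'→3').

5'-GGACCCCGCCTG-3'

Pairing A↔T and G↔C gives GTCCGCCCCAGG, running 3'→5'. Reverse for the 5'→3' convention.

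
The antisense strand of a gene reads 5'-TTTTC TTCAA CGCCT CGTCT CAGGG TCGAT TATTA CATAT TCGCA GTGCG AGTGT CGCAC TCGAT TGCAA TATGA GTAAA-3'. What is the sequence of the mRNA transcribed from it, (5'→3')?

5'-UUUACUCAUAUUGCAAUCGAGUGCGACACUCGCACUGCGAAUAUGUAAUAAUCGACCCUGAGACGAGGCGUUGAAGAAAA-3'

RNA polymerase reads the template 3'→5' and synthesizes mRNA 5'→3' by base-pairing (A→U, T→A, G↔C). The complement of the template is AAAAGAAGTTGCGGAGCAGAGTCCCAGCTAATAATGTATAAGCGTCACGCTCACAGCGTGAGCTAACGTTATACTCATTT; antiparallel, so 5'→3' the coding strand is TTTACTCATATTGCAATCGAGTGCGACACTCGCACTGCGAATATGTAATAATCGACCCTGAGACGAGGCGTTGAAGAAAA. Replace T with U for the mRNA.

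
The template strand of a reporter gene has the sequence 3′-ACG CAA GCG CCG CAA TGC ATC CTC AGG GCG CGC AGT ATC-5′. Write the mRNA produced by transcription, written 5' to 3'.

Reading the template 3'→5' as shown, RNA polymerase pairs each base (A→U, T→A, G↔C) to build mRNA 5'→3' directly.

5'-UGCGUUCGCGGCGUUACGUAGGAGUCCCGCGCGUCAUAG-3'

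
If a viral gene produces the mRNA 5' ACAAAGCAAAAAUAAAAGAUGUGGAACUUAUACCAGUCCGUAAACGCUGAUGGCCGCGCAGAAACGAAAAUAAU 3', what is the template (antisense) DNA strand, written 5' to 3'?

Replace U with T to get the coding DNA strand: ACAAAGCAAAAATAAAAGATGTGGAACTTATACCAGTCCGTAAACGCTGATGGCCGCGCAGAAACGAAAATAAT. The template strand is its reverse complement (complement TGTTTCGTTTTTATTTTCTACACCTTGAATATGGTCAGGCATTTGCGACTACCGGCGCGTCTTTGCTTTTATTA, then reverse).

5'-ATTATTTTCGTTTCTGCGCGGCCATCAGCGTTTACGGACTGGTATAAGTTCCACATCTTTTATTTTTGCTTTGT-3'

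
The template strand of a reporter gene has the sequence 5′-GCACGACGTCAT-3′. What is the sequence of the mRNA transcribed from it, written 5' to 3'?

RNA polymerase reads the template 3'→5' and synthesizes mRNA 5'→3' by base-pairing (A→U, T→A, G↔C). The complement of the template is CGTGCTGCAGTA; antiparallel, so 5'→3' the coding strand is ATGACGTCGTGC. Replace T with U for the mRNA.

5'-AUGACGUCGUGC-3'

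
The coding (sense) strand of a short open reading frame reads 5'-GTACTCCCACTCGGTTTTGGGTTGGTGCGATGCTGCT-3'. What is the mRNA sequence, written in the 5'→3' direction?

5'-GUACUCCCACUCGGUUUUGGGUUGGUGCGAUGCUGCU-3'

The mRNA is synthesized from the template strand, so it matches the coding strand with T replaced by U.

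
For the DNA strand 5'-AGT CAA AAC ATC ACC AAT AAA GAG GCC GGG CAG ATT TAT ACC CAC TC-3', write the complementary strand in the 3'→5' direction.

3′-TCAGTTTTGTAGTGGTTATTTCTCCGGCCCGTCTAAATATGGGTGAG-5′

Base-pairing A↔T, G↔C gives the complement. The complementary strand is antiparallel, so paired with a 5'→3' strand it runs 3'→5'.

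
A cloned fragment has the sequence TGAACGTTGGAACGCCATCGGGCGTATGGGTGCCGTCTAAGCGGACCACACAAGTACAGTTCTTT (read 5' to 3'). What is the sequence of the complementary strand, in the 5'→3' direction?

Pairing A↔T and G↔C gives ACTTGCAACCTTGCGGTAGCCCGCATACCCACGGCAGATTCGCCTGGTGTGTTCATGTCAAGAAA, running 3'→5'. Reverse for the 5'→3' convention.

5′-AAAGAACTGTACTTGTGTGGTCCGCTTAGACGGCACCCATACGCCCGATGGCGTTCCAACGTTCA-3′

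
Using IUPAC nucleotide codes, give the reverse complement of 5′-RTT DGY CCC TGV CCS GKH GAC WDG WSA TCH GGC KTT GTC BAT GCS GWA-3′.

Standard pairs A↔T, G↔C; ambiguity codes pair R↔Y, K↔M, W↔W, S↔S, B↔V, D↔H. Complement (YAAHCRGGGACBGGSCMDCTGWHCWSTAGDCCGMAACAGVTACGSCWT), then reverse for 5'→3'.

5'-TWCSGCATVGACAAMGCCDGATSWCHWGTCDMCSGGBCAGGGRCHAAY-3'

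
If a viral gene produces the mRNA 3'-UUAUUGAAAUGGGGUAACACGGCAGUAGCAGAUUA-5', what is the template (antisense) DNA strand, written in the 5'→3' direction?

Written 5'→3' the mRNA is AUUAGACGAUGACGGCACAAUGGGGUAAAGUUAUU, so the coding DNA strand is ATTAGACGATGACGGCACAATGGGGTAAAGTTATT. The template is its reverse complement.

5′-AATAACTTTACCCCATTGTGCCGTCATCGTCTAAT-3′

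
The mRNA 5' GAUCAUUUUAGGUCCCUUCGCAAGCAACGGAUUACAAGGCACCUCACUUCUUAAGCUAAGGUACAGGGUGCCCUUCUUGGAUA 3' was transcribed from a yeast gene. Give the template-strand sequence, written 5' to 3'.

5'-TATCCAAGAAGGGCACCCTGTACCTTAGCTTAAGAAGTGAGGTGCCTTGTAATCCGTTGCTTGCGAAGGGACCTAAAATGATC-3'

Replace U with T to get the coding DNA strand: GATCATTTTAGGTCCCTTCGCAAGCAACGGATTACAAGGCACCTCACTTCTTAAGCTAAGGTACAGGGTGCCCTTCTTGGATA. The template strand is its reverse complement (complement CTAGTAAAATCCAGGGAAGCGTTCGTTGCCTAATGTTCCGTGGAGTGAAGAATTCGATTCCATGTCCCACGGGAAGAACCTAT, then reverse).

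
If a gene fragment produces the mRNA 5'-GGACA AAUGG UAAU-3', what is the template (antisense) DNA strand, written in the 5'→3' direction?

5'-ATTACCATTTGTCC-3'

Replace U with T to get the coding DNA strand: GGACAAATGGTAAT. The template strand is its reverse complement (complement CCTGTTTACCATTA, then reverse).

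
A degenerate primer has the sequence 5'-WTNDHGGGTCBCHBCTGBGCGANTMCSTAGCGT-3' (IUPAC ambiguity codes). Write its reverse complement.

Standard pairs A↔T, G↔C; ambiguity codes pair M↔K, W↔W, S↔S, B↔V, D↔H, N↔N. Complement (WANHDCCCAGVGDVGACVCGCTNAKGSATCGCA), then reverse for 5'→3'.

5'-ACGCTASGKANTCGCVCAGVDGVGACCCDHNAW-3'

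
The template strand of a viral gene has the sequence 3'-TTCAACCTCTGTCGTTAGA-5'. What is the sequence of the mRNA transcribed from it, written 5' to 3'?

5'-AAGUUGGAGACAGCAAUCU-3'

Reading the template 3'→5' as shown, RNA polymerase pairs each base (A→U, T→A, G↔C) to build mRNA 5'→3' directly.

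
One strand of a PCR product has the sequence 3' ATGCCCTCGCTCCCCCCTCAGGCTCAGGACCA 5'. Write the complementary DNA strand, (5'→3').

The strand is given 3'→5', so its complement runs 5'→3' in the same left-to-right order: pair each base A↔T, G↔C.

5′-TACGGGAGCGAGGGGGGAGTCCGAGTCCTGGT-3′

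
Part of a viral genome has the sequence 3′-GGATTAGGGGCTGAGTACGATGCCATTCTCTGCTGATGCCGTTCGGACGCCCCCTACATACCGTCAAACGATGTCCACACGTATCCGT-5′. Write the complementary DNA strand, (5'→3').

The strand is given 3'→5', so its complement runs 5'→3' in the same left-to-right order: pair each base A↔T, G↔C.

5'-CCTAATCCCCGACTCATGCTACGGTAAGAGACGACTACGGCAAGCCTGCGGGGGATGTATGGCAGTTTGCTACAGGTGTGCATAGGCA-3'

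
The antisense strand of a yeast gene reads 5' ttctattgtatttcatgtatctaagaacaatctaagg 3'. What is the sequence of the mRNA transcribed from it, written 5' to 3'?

5′-CCUUAGAUUGUUCUUAGAUACAUGAAAUACAAUAGAA-3′

RNA polymerase reads the template 3'→5' and synthesizes mRNA 5'→3' by base-pairing (A→U, T→A, G↔C). The complement of the template is AAGATAACATAAAGTACATAGATTCTTGTTAGATTCC; antiparallel, so 5'→3' the coding strand is CCTTAGATTGTTCTTAGATACATGAAATACAATAGAA. Replace T with U for the mRNA.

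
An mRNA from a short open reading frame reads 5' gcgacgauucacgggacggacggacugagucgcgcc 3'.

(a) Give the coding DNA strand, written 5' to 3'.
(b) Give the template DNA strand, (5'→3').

(a) The coding strand matches the mRNA with U→T.
(b) The template strand is the reverse complement of the coding strand.

(a) 5'-GCGACGATTCACGGGACGGACGGACTGAGTCGCGCC-3'
(b) 5'-GGCGCGACTCAGTCCGTCCGTCCCGTGAATCGTCGC-3'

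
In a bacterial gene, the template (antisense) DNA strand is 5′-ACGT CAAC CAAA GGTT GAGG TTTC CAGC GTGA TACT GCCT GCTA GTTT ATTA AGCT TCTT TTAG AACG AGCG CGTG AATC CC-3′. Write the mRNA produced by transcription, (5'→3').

RNA polymerase reads the template 3'→5' and synthesizes mRNA 5'→3' by base-pairing (A→U, T→A, G↔C). The complement of the template is TGCAGTTGGTTTCCAACTCCAAAGGTCGCACTATGACGGACGATCAAATAATTCGAAGAAAATCTTGCTCGCGCACTTAGGG; antiparallel, so 5'→3' the coding strand is GGGATTCACGCGCTCGTTCTAAAAGAAGCTTAATAAACTAGCAGGCAGTATCACGCTGGAAACCTCAACCTTTGGTTGACGT. Replace T with U for the mRNA.

5′-GGGAUUCACGCGCUCGUUCUAAAAGAAGCUUAAUAAACUAGCAGGCAGUAUCACGCUGGAAACCUCAACCUUUGGUUGACGU-3′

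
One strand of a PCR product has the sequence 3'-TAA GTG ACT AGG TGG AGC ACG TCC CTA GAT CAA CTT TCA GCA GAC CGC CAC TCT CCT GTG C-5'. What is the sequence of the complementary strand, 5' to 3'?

5'-ATTCACTGATCCACCTCGTGCAGGGATCTAGTTGAAAGTCGTCTGGCGGTGAGAGGACACG-3'

The strand is given 3'→5', so its complement runs 5'→3' in the same left-to-right order: pair each base A↔T, G↔C.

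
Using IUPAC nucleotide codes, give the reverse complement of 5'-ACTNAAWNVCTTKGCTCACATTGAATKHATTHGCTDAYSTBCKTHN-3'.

5'-NDAMGVASRTHAGCDAATDMATTCAATGTGAGCMAAGBNWTTNAGT-3'

Standard pairs A↔T, G↔C; ambiguity codes pair Y↔R, K↔M, W↔W, S↔S, B↔V, D↔H, N↔N. Complement (TGANTTWNBGAAMCGAGTGTAACTTAMDTAADCGAHTRSAVGMADN), then reverse for 5'→3'.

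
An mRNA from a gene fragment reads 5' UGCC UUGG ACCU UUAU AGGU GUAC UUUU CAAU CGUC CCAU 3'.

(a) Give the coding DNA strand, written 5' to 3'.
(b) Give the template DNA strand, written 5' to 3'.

(a) 5'-TGCCTTGGACCTTTATAGGTGTACTTTTCAATCGTCCCAT-3'
(b) 5'-ATGGGACGATTGAAAAGTACACCTATAAAGGTCCAAGGCA-3'

(a) The coding strand matches the mRNA with U→T.
(b) The template strand is the reverse complement of the coding strand.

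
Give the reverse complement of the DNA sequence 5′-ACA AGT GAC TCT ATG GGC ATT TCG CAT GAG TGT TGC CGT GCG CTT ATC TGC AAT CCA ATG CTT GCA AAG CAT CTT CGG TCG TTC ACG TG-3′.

Complement each base (A↔T, G↔C): TGTTCACTGAGATACCCGTAAAGCGTACTCACAACGGCACGCGAATAGACGTTAGGTTACGAACGTTTCGTAGAAGCCAGCAAGTGCAC. Then reverse.

5'-CACGTGAACGACCGAAGATGCTTTGCAAGCATTGGATTGCAGATAAGCGCACGGCAACACTCATGCGAAATGCCCATAGAGTCACTTGT-3'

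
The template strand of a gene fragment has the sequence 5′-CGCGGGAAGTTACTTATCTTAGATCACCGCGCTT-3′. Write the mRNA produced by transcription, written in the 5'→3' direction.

5'-AAGCGCGGUGAUCUAAGAUAAGUAACUUCCCGCG-3'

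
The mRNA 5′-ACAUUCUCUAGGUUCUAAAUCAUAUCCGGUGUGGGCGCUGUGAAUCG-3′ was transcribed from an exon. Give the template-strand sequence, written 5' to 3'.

Replace U with T to get the coding DNA strand: ACATTCTCTAGGTTCTAAATCATATCCGGTGTGGGCGCTGTGAATCG. The template strand is its reverse complement (complement TGTAAGAGATCCAAGATTTAGTATAGGCCACACCCGCGACACTTAGC, then reverse).

5′-CGATTCACAGCGCCCACACCGGATATGATTTAGAACCTAGAGAATGT-3′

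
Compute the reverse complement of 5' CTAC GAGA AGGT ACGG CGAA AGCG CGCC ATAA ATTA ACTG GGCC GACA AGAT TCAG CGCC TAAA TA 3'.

Complement each base (A↔T, G↔C): GATGCTCTTCCATGCCGCTTTCGCGCGGTATTTAATTGACCCGGCTGTTCTAAGTCGCGGATTTAT. Then reverse.

5'-TATTTAGGCGCTGAATCTTGTCGGCCCAGTTAATTTATGGCGCGCTTTCGCCGTACCTTCTCGTAG-3'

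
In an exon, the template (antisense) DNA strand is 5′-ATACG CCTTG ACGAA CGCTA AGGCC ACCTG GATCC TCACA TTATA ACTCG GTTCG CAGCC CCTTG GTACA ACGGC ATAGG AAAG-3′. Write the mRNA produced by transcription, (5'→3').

5'-CUUUCCUAUGCCGUUGUACCAAGGGGCUGCGAACCGAGUUAUAAUGUGAGGAUCCAGGUGGCCUUAGCGUUCGUCAAGGCGUAU-3'

RNA polymerase reads the template 3'→5' and synthesizes mRNA 5'→3' by base-pairing (A→U, T→A, G↔C). The complement of the template is TATGCGGAACTGCTTGCGATTCCGGTGGACCTAGGAGTGTAATATTGAGCCAAGCGTCGGGGAACCATGTTGCCGTATCCTTTC; antiparallel, so 5'→3' the coding strand is CTTTCCTATGCCGTTGTACCAAGGGGCTGCGAACCGAGTTATAATGTGAGGATCCAGGTGGCCTTAGCGTTCGTCAAGGCGTAT. Replace T with U for the mRNA.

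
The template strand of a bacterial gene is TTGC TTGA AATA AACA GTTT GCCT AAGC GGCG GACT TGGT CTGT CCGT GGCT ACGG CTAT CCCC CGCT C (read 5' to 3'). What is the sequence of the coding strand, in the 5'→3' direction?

5′-GAGCGGGGGATAGCCGTAGCCACGGACAGACCAAGTCCGCCGCTTAGGCAAACTGTTTATTTCAAGCAA-3′

The coding strand is complementary and antiparallel to the template: take the complement (A↔T, G↔C) and reverse.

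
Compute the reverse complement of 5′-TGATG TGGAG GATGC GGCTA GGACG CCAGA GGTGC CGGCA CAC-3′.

Complement each base (A↔T, G↔C): ACTACACCTCCTACGCCGATCCTGCGGTCTCCACGGCCGTGTG. Then reverse.

5'-GTGTGCCGGCACCTCTGGCGTCCTAGCCGCATCCTCCACATCA-3'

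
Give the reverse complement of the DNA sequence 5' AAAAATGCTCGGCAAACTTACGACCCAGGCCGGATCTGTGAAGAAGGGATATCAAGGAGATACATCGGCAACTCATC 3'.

Complement each base (A↔T, G↔C): TTTTTACGAGCCGTTTGAATGCTGGGTCCGGCCTAGACACTTCTTCCCTATAGTTCCTCTATGTAGCCGTTGAGTAG. Then reverse.

5'-GATGAGTTGCCGATGTATCTCCTTGATATCCCTTCTTCACAGATCCGGCCTGGGTCGTAAGTTTGCCGAGCATTTTT-3'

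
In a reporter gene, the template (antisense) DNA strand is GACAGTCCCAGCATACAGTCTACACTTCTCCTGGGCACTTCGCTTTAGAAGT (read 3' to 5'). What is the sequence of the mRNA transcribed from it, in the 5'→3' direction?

Reading the template 3'→5' as shown, RNA polymerase pairs each base (A→U, T→A, G↔C) to build mRNA 5'→3' directly.

5'-CUGUCAGGGUCGUAUGUCAGAUGUGAAGAGGACCCGUGAAGCGAAAUCUUCA-3'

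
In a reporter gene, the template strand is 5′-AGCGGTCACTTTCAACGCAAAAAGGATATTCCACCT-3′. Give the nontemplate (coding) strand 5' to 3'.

5'-AGGTGGAATATCCTTTTTGCGTTGAAAGTGACCGCT-3'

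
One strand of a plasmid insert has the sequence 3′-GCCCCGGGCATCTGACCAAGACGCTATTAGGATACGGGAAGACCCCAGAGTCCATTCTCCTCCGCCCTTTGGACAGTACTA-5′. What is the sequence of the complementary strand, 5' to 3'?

The strand is given 3'→5', so its complement runs 5'→3' in the same left-to-right order: pair each base A↔T, G↔C.

5'-CGGGGCCCGTAGACTGGTTCTGCGATAATCCTATGCCCTTCTGGGGTCTCAGGTAAGAGGAGGCGGGAAACCTGTCATGAT-3'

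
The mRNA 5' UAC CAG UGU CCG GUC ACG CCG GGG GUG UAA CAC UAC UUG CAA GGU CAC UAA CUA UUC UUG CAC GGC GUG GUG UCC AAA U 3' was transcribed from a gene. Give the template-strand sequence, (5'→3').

5'-ATTTGGACACCACGCCGTGCAAGAATAGTTAGTGACCTTGCAAGTAGTGTTACACCCCCGGCGTGACCGGACACTGGTA-3'

Replace U with T to get the coding DNA strand: TACCAGTGTCCGGTCACGCCGGGGGTGTAACACTACTTGCAAGGTCACTAACTATTCTTGCACGGCGTGGTGTCCAAAT. The template strand is its reverse complement (complement ATGGTCACAGGCCAGTGCGGCCCCCACATTGTGATGAACGTTCCAGTGATTGATAAGAACGTGCCGCACCACAGGTTTA, then reverse).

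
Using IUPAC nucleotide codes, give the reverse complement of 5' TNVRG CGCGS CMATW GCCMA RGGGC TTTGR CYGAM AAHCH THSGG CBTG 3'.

Standard pairs A↔T, G↔C; ambiguity codes pair R↔Y, M↔K, W↔W, S↔S, B↔V, H↔D, N↔N. Complement (ANBYCGCGCSGKTAWCGGKTYCCCGAAACYGRCTKTTDGDADSCCGVAC), then reverse for 5'→3'.

5'-CAVGCCSDADGDTTKTCRGYCAAAGCCCYTKGGCWATKGSCGCGCYBNA-3'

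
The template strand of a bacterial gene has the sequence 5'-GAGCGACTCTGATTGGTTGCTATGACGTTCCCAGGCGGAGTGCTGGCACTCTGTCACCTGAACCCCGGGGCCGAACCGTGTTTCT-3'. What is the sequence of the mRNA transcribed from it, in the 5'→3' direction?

The mRNA has the sequence of the coding strand (reverse complement of the template) with T→U. Reverse complement of GAGCGACTCTGATTGGTTGCTATGACGTTCCCAGGCGGAGTGCTGGCACTCTGTCACCTGAACCCCGGGGCCGAACCGTGTTTCT is AGAAACACGGTTCGGCCCCGGGGTTCAGGTGACAGAGTGCCAGCACTCCGCCTGGGAACGTCATAGCAACCAATCAGAGTCGCTC; then T→U.

5'-AGAAACACGGUUCGGCCCCGGGGUUCAGGUGACAGAGUGCCAGCACUCCGCCUGGGAACGUCAUAGCAACCAAUCAGAGUCGCUC-3'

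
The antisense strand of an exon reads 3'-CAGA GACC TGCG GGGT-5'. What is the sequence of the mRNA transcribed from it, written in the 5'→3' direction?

Reading the template 3'→5' as shown, RNA polymerase pairs each base (A→U, T→A, G↔C) to build mRNA 5'→3' directly.

5′-GUCUCUGGACGCCCCA-3′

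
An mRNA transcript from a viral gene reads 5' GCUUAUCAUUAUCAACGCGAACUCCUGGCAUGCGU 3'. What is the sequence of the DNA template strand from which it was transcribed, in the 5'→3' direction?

5'-ACGCATGCCAGGAGTTCGCGTTGATAATGATAAGC-3'

Replace U with T to get the coding DNA strand: GCTTATCATTATCAACGCGAACTCCTGGCATGCGT. The template strand is its reverse complement (complement CGAATAGTAATAGTTGCGCTTGAGGACCGTACGCA, then reverse).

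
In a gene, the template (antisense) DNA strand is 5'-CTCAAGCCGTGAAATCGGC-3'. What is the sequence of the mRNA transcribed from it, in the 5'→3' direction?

5'-GCCGAUUUCACGGCUUGAG-3'

RNA polymerase reads the template 3'→5' and synthesizes mRNA 5'→3' by base-pairing (A→U, T→A, G↔C). The complement of the template is GAGTTCGGCACTTTAGCCG; antiparallel, so 5'→3' the coding strand is GCCGATTTCACGGCTTGAG. Replace T with U for the mRNA.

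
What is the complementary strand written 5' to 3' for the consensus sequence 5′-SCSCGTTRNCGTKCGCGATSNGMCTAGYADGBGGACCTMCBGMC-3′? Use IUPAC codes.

5'-GKCVGKAGGTCCVCHTRCTAGKCNSATCGCGMACGNYAACGSGS-3'

Standard pairs A↔T, G↔C; ambiguity codes pair R↔Y, M↔K, S↔S, B↔V, D↔H, N↔N. Complement (SGSGCAAYNGCAMGCGCTASNCKGATCRTHCVCCTGGAKGVCKG), then reverse for 5'→3'.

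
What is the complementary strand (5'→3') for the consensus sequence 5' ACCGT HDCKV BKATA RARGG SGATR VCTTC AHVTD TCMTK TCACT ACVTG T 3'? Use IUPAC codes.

5'-ACABGTAGTGAMAKGAHABDTGAAGBYATCSCCYTYTATMVBMGHDACGGT-3'

Standard pairs A↔T, G↔C; ambiguity codes pair R↔Y, M↔K, S↔S, B↔V, D↔H. Complement (TGGCADHGMBVMTATYTYCCSCTAYBGAAGTDBAHAGKAMAGTGATGBACA), then reverse for 5'→3'.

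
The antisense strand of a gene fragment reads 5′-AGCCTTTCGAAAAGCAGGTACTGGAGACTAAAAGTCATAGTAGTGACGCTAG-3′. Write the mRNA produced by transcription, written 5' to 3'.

The mRNA has the sequence of the coding strand (reverse complement of the template) with T→U. Reverse complement of AGCCTTTCGAAAAGCAGGTACTGGAGACTAAAAGTCATAGTAGTGACGCTAG is CTAGCGTCACTACTATGACTTTTAGTCTCCAGTACCTGCTTTTCGAAAGGCT; then T→U.

5'-CUAGCGUCACUACUAUGACUUUUAGUCUCCAGUACCUGCUUUUCGAAAGGCU-3'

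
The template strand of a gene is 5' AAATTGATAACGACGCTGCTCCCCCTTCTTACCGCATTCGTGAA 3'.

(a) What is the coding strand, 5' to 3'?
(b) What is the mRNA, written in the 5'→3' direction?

(a) 5′-TTCACGAATGCGGTAAGAAGGGGGAGCAGCGTCGTTATCAATTT-3′
(b) 5'-UUCACGAAUGCGGUAAGAAGGGGGAGCAGCGUCGUUAUCAAUUU-3'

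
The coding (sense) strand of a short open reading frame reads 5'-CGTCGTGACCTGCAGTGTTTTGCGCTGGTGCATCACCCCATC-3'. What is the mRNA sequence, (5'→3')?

The mRNA is synthesized from the template strand, so it matches the coding strand with T replaced by U.

5'-CGUCGUGACCUGCAGUGUUUUGCGCUGGUGCAUCACCCCAUC-3'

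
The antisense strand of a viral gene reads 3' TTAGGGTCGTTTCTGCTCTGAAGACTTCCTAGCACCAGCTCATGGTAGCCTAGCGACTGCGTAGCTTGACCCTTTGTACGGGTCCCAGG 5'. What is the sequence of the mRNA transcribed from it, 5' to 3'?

5'-AAUCCCAGCAAAGACGAGACUUCUGAAGGAUCGUGGUCGAGUACCAUCGGAUCGCUGACGCAUCGAACUGGGAAACAUGCCCAGGGUCC-3'

Reading the template 3'→5' as shown, RNA polymerase pairs each base (A→U, T→A, G↔C) to build mRNA 5'→3' directly.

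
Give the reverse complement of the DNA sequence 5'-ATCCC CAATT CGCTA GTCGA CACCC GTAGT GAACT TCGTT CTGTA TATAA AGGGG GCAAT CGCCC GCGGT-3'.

Reading the sequence 3'→5' and pairing each base (A↔T, G↔C) gives the reverse complement directly.

5'-ACCGCGGGCGATTGCCCCCTTTATATACAGAACGAAGTTCACTACGGGTGTCGACTAGCGAATTGGGGAT-3'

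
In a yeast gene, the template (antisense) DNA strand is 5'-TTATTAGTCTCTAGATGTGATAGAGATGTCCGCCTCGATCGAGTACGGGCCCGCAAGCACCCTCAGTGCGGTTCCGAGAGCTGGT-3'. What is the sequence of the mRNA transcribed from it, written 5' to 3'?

5'-ACCAGCUCUCGGAACCGCACUGAGGGUGCUUGCGGGCCCGUACUCGAUCGAGGCGGACAUCUCUAUCACAUCUAGAGACUAAUAA-3'

RNA polymerase reads the template 3'→5' and synthesizes mRNA 5'→3' by base-pairing (A→U, T→A, G↔C). The complement of the template is AATAATCAGAGATCTACACTATCTCTACAGGCGGAGCTAGCTCATGCCCGGGCGTTCGTGGGAGTCACGCCAAGGCTCTCGACCA; antiparallel, so 5'→3' the coding strand is ACCAGCTCTCGGAACCGCACTGAGGGTGCTTGCGGGCCCGTACTCGATCGAGGCGGACATCTCTATCACATCTAGAGACTAATAA. Replace T with U for the mRNA.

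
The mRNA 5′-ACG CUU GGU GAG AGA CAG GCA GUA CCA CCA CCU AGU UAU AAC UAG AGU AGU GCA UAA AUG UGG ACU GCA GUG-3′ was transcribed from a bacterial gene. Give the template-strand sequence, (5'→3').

5'-CACTGCAGTCCACATTTATGCACTACTCTAGTTATAACTAGGTGGTGGTACTGCCTGTCTCTCACCAAGCGT-3'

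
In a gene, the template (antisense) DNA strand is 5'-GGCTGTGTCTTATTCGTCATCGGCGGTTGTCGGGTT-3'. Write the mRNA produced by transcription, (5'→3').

The mRNA has the sequence of the coding strand (reverse complement of the template) with T→U. Reverse complement of GGCTGTGTCTTATTCGTCATCGGCGGTTGTCGGGTT is AACCCGACAACCGCCGATGACGAATAAGACACAGCC; then T→U.

5'-AACCCGACAACCGCCGAUGACGAAUAAGACACAGCC-3'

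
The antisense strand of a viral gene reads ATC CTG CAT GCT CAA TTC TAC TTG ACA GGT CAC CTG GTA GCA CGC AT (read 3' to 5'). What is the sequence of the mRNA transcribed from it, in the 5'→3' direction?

Reading the template 3'→5' as shown, RNA polymerase pairs each base (A→U, T→A, G↔C) to build mRNA 5'→3' directly.

5'-UAGGACGUACGAGUUAAGAUGAACUGUCCAGUGGACCAUCGUGCGUA-3'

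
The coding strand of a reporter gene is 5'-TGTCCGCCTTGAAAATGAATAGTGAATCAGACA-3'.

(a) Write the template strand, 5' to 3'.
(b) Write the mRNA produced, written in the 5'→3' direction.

(a) The template strand is the reverse complement of the coding strand: complement ACAGGCGGAACTTTTACTTATCACTTAGTCTGT, then reverse.
(b) mRNA matches the coding strand with T→U.

(a) 5'-TGTCTGATTCACTATTCATTTTCAAGGCGGACA-3'
(b) 5'-UGUCCGCCUUGAAAAUGAAUAGUGAAUCAGACA-3'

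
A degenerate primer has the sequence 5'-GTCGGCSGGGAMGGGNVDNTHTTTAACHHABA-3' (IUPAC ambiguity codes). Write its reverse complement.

5'-TVTDDGTTAAADANHBNCCCKTCCCSGCCGAC-3'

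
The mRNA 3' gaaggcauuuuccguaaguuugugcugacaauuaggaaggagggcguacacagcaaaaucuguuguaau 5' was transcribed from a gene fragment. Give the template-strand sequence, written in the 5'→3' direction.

5'-CTTCCGTAAAAGGCATTCAAACACGACTGTTAATCCTTCCTCCCGCATGTGTCGTTTTAGACAACATTA-3'

Written 5'→3' the mRNA is UAAUGUUGUCUAAAACGACACAUGCGGGAGGAAGGAUUAACAGUCGUGUUUGAAUGCCUUUUACGGAAG, so the coding DNA strand is TAATGTTGTCTAAAACGACACATGCGGGAGGAAGGATTAACAGTCGTGTTTGAATGCCTTTTACGGAAG. The template is its reverse complement.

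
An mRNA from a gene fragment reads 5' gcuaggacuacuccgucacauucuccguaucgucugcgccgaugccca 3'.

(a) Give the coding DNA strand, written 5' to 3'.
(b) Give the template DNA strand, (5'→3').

(a) The coding strand matches the mRNA with U→T.
(b) The template strand is the reverse complement of the coding strand.

(a) 5'-GCTAGGACTACTCCGTCACATTCTCCGTATCGTCTGCGCCGATGCCCA-3'
(b) 5'-TGGGCATCGGCGCAGACGATACGGAGAATGTGACGGAGTAGTCCTAGC-3'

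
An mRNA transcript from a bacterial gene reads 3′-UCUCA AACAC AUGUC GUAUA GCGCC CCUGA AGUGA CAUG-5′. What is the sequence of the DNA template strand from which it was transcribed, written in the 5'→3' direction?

Written 5'→3' the mRNA is GUACAGUGAAGUCCCCGCGAUAUGCUGUACACAAACUCU, so the coding DNA strand is GTACAGTGAAGTCCCCGCGATATGCTGTACACAAACTCT. The template is its reverse complement.

5′-AGAGTTTGTGTACAGCATATCGCGGGGACTTCACTGTAC-3′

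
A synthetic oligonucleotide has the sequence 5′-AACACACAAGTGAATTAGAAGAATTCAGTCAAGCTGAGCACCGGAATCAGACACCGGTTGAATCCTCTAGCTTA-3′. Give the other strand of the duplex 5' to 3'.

5'-TAAGCTAGAGGATTCAACCGGTGTCTGATTCCGGTGCTCAGCTTGACTGAATTCTTCTAATTCACTTGTGTGTT-3'

The complement of AACACACAAGTGAATTAGAAGAATTCAGTCAAGCTGAGCACCGGAATCAGACACCGGTTGAATCCTCTAGCTTA is TTGTGTGTTCACTTAATCTTCTTAAGTCAGTTCGACTCGTGGCCTTAGTCTGTGGCCAACTTAGGAGATCGAAT (A↔T, G↔C). DNA strands are antiparallel, so the complementary strand runs 3'→5'; reversing gives the 5'→3' form.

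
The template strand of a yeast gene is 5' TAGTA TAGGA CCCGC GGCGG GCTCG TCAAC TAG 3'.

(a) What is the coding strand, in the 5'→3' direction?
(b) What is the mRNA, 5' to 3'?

(a) 5'-CTAGTTGACGAGCCCGCCGCGGGTCCTATACTA-3'
(b) 5'-CUAGUUGACGAGCCCGCCGCGGGUCCUAUACUA-3'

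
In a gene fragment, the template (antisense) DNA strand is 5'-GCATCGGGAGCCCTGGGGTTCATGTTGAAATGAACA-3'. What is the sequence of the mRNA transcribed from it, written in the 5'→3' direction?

The mRNA has the sequence of the coding strand (reverse complement of the template) with T→U. Reverse complement of GCATCGGGAGCCCTGGGGTTCATGTTGAAATGAACA is TGTTCATTTCAACATGAACCCCAGGGCTCCCGATGC; then T→U.

5'-UGUUCAUUUCAACAUGAACCCCAGGGCUCCCGAUGC-3'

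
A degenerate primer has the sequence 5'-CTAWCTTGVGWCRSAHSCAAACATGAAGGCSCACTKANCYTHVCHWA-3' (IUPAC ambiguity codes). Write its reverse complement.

5′-TWDGBDARGNTMAGTGSGCCTTCATGTTTGSDTSYGWCBCAAGWTAG-3′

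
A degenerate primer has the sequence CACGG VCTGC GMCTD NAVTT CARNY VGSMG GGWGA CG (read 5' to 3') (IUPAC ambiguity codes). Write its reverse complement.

5'-CGTCWCCCKSCBRNYTGAABTNHAGKCGCAGBCCGTG-3'

Standard pairs A↔T, G↔C; ambiguity codes pair R↔Y, M↔K, W↔W, S↔S, D↔H, V↔B, N↔N. Complement (GTGCCBGACGCKGAHNTBAAGTYNRBCSKCCCWCTGC), then reverse for 5'→3'.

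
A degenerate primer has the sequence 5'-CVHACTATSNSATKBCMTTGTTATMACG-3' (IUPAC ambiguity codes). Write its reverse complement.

Standard pairs A↔T, G↔C; ambiguity codes pair M↔K, S↔S, B↔V, H↔D, N↔N. Complement (GBDTGATASNSTAMVGKAACAATAKTGC), then reverse for 5'→3'.

5'-CGTKATAACAAKGVMATSNSATAGTDBG-3'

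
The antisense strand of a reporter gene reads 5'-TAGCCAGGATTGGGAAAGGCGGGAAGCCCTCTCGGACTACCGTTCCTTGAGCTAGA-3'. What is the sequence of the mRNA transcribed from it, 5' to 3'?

The mRNA has the sequence of the coding strand (reverse complement of the template) with T→U. Reverse complement of TAGCCAGGATTGGGAAAGGCGGGAAGCCCTCTCGGACTACCGTTCCTTGAGCTAGA is TCTAGCTCAAGGAACGGTAGTCCGAGAGGGCTTCCCGCCTTTCCCAATCCTGGCTA; then T→U.

5'-UCUAGCUCAAGGAACGGUAGUCCGAGAGGGCUUCCCGCCUUUCCCAAUCCUGGCUA-3'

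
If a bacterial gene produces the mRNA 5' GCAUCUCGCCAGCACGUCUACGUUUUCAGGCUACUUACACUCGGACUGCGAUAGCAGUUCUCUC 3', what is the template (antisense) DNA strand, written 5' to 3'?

Replace U with T to get the coding DNA strand: GCATCTCGCCAGCACGTCTACGTTTTCAGGCTACTTACACTCGGACTGCGATAGCAGTTCTCTC. The template strand is its reverse complement (complement CGTAGAGCGGTCGTGCAGATGCAAAAGTCCGATGAATGTGAGCCTGACGCTATCGTCAAGAGAG, then reverse).

5′-GAGAGAACTGCTATCGCAGTCCGAGTGTAAGTAGCCTGAAAACGTAGACGTGCTGGCGAGATGC-3′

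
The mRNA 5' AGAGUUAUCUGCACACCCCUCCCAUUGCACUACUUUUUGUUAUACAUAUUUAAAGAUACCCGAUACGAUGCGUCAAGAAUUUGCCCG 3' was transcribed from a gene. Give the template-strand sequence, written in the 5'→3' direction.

5'-CGGGCAAATTCTTGACGCATCGTATCGGGTATCTTTAAATATGTATAACAAAAAGTAGTGCAATGGGAGGGGTGTGCAGATAACTCT-3'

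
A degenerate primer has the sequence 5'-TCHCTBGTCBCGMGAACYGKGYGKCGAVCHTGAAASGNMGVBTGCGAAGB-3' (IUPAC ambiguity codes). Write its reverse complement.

Standard pairs A↔T, G↔C; ambiguity codes pair Y↔R, M↔K, S↔S, B↔V, H↔D, N↔N. Complement (AGDGAVCAGVGCKCTTGRCMCRCMGCTBGDACTTTSCNKCBVACGCTTCV), then reverse for 5'→3'.

5'-VCTTCGCAVBCKNCSTTTCADGBTCGMCRCMCRGTTCKCGVGACVAGDGA-3'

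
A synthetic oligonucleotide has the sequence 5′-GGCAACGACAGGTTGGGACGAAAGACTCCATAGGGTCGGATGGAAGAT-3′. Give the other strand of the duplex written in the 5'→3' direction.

5'-ATCTTCCATCCGACCCTATGGAGTCTTTCGTCCCAACCTGTCGTTGCC-3'

Pairing A↔T and G↔C gives CCGTTGCTGTCCAACCCTGCTTTCTGAGGTATCCCAGCCTACCTTCTA, running 3'→5'. Reverse for the 5'→3' convention.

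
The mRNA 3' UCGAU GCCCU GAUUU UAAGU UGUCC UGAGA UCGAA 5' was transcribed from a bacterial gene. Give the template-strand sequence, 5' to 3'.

5′-AGCTACGGGACTAAAATTCAACAGGACTCTAGCTT-3′

Written 5'→3' the mRNA is AAGCUAGAGUCCUGUUGAAUUUUAGUCCCGUAGCU, so the coding DNA strand is AAGCTAGAGTCCTGTTGAATTTTAGTCCCGTAGCT. The template is its reverse complement.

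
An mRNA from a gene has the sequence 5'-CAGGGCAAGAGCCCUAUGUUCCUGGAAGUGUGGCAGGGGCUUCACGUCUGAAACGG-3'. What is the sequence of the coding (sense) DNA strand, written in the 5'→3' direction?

5′-CAGGGCAAGAGCCCTATGTTCCTGGAAGTGTGGCAGGGGCTTCACGTCTGAAACGG-3′

The coding DNA strand has the same 5'→3' sequence as the mRNA with U replaced by T.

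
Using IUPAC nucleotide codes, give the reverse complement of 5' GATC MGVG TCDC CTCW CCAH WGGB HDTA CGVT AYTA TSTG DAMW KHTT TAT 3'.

5'-ATAAADMWKTHCASATARTABCGTAHDVCCWDTGGWGAGGHGACBCKGATC-3'

Standard pairs A↔T, G↔C; ambiguity codes pair Y↔R, M↔K, W↔W, S↔S, B↔V, D↔H. Complement (CTAGKCBCAGHGGAGWGGTDWCCVDHATGCBATRATASACHTKWMDAAATA), then reverse for 5'→3'.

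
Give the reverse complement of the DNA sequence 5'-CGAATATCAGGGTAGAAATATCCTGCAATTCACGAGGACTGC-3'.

Complement each base (A↔T, G↔C): GCTTATAGTCCCATCTTTATAGGACGTTAAGTGCTCCTGACG. Then reverse.

5'-GCAGTCCTCGTGAATTGCAGGATATTTCTACCCTGATATTCG-3'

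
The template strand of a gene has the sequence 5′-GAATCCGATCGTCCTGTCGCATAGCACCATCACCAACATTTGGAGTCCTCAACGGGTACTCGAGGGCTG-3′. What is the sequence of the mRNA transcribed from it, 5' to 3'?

5'-CAGCCCUCGAGUACCCGUUGAGGACUCCAAAUGUUGGUGAUGGUGCUAUGCGACAGGACGAUCGGAUUC-3'

The mRNA has the sequence of the coding strand (reverse complement of the template) with T→U. Reverse complement of GAATCCGATCGTCCTGTCGCATAGCACCATCACCAACATTTGGAGTCCTCAACGGGTACTCGAGGGCTG is CAGCCCTCGAGTACCCGTTGAGGACTCCAAATGTTGGTGATGGTGCTATGCGACAGGACGATCGGATTC; then T→U.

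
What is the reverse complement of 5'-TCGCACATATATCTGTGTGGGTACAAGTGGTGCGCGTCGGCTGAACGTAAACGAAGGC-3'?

Complement each base (A↔T, G↔C): AGCGTGTATATAGACACACCCATGTTCACCACGCGCAGCCGACTTGCATTTGCTTCCG. Then reverse.

5'-GCCTTCGTTTACGTTCAGCCGACGCGCACCACTTGTACCCACACAGATATATGTGCGA-3'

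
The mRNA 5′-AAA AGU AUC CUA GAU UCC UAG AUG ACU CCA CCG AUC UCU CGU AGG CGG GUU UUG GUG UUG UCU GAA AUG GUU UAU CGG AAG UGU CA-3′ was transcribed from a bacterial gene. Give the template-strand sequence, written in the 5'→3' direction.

5'-TGACACTTCCGATAAACCATTTCAGACAACACCAAAACCCGCCTACGAGAGATCGGTGGAGTCATCTAGGAATCTAGGATACTTTT-3'

Replace U with T to get the coding DNA strand: AAAAGTATCCTAGATTCCTAGATGACTCCACCGATCTCTCGTAGGCGGGTTTTGGTGTTGTCTGAAATGGTTTATCGGAAGTGTCA. The template strand is its reverse complement (complement TTTTCATAGGATCTAAGGATCTACTGAGGTGGCTAGAGAGCATCCGCCCAAAACCACAACAGACTTTACCAAATAGCCTTCACAGT, then reverse).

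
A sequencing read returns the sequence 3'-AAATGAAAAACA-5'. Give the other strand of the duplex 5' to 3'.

5'-TTTACTTTTTGT-3'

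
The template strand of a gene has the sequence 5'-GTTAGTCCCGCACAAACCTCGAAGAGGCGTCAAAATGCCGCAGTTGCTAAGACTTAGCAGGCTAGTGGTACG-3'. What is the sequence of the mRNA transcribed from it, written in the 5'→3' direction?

5'-CGUACCACUAGCCUGCUAAGUCUUAGCAACUGCGGCAUUUUGACGCCUCUUCGAGGUUUGUGCGGGACUAAC-3'

RNA polymerase reads the template 3'→5' and synthesizes mRNA 5'→3' by base-pairing (A→U, T→A, G↔C). The complement of the template is CAATCAGGGCGTGTTTGGAGCTTCTCCGCAGTTTTACGGCGTCAACGATTCTGAATCGTCCGATCACCATGC; antiparallel, so 5'→3' the coding strand is CGTACCACTAGCCTGCTAAGTCTTAGCAACTGCGGCATTTTGACGCCTCTTCGAGGTTTGTGCGGGACTAAC. Replace T with U for the mRNA.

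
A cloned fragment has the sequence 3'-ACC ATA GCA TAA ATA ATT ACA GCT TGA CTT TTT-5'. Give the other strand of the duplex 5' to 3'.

The strand is given 3'→5', so its complement runs 5'→3' in the same left-to-right order: pair each base A↔T, G↔C.

5'-TGGTATCGTATTTATTAATGTCGAACTGAAAAA-3'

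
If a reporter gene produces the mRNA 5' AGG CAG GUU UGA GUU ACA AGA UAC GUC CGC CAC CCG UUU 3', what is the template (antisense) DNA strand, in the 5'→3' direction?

Replace U with T to get the coding DNA strand: AGGCAGGTTTGAGTTACAAGATACGTCCGCCACCCGTTT. The template strand is its reverse complement (complement TCCGTCCAAACTCAATGTTCTATGCAGGCGGTGGGCAAA, then reverse).

5′-AAACGGGTGGCGGACGTATCTTGTAACTCAAACCTGCCT-3′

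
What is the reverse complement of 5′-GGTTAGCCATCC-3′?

Reading the sequence 3'→5' and pairing each base (A↔T, G↔C) gives the reverse complement directly.

5'-GGATGGCTAACC-3'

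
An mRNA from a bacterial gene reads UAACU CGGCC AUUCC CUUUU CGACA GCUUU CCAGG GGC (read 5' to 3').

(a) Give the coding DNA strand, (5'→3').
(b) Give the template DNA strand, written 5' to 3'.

(a) 5'-TAACTCGGCCATTCCCTTTTCGACAGCTTTCCAGGGGC-3'
(b) 5'-GCCCCTGGAAAGCTGTCGAAAAGGGAATGGCCGAGTTA-3'

(a) The coding strand matches the mRNA with U→T.
(b) The template strand is the reverse complement of the coding strand.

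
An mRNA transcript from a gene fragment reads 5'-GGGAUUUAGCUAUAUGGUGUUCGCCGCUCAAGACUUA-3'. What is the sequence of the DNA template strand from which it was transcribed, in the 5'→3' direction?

Replace U with T to get the coding DNA strand: GGGATTTAGCTATATGGTGTTCGCCGCTCAAGACTTA. The template strand is its reverse complement (complement CCCTAAATCGATATACCACAAGCGGCGAGTTCTGAAT, then reverse).

5′-TAAGTCTTGAGCGGCGAACACCATATAGCTAAATCCC-3′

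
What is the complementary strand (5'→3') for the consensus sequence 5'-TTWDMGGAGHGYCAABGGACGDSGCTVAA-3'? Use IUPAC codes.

Standard pairs A↔T, G↔C; ambiguity codes pair Y↔R, M↔K, W↔W, S↔S, B↔V, D↔H. Complement (AAWHKCCTCDCRGTTVCCTGCHSCGABTT), then reverse for 5'→3'.

5'-TTBAGCSHCGTCCVTTGRCDCTCCKHWAA-3'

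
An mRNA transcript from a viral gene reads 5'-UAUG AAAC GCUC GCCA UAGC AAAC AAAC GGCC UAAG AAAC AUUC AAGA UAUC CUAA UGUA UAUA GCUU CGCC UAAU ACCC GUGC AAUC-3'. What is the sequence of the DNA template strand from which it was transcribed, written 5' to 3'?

Replace U with T to get the coding DNA strand: TATGAAACGCTCGCCATAGCAAACAAACGGCCTAAGAAACATTCAAGATATCCTAATGTATATAGCTTCGCCTAATACCCGTGCAATC. The template strand is its reverse complement (complement ATACTTTGCGAGCGGTATCGTTTGTTTGCCGGATTCTTTGTAAGTTCTATAGGATTACATATATCGAAGCGGATTATGGGCACGTTAG, then reverse).

5′-GATTGCACGGGTATTAGGCGAAGCTATATACATTAGGATATCTTGAATGTTTCTTAGGCCGTTTGTTTGCTATGGCGAGCGTTTCATA-3′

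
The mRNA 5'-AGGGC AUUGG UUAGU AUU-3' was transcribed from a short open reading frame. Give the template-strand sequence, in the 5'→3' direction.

Replace U with T to get the coding DNA strand: AGGGCATTGGTTAGTATT. The template strand is its reverse complement (complement TCCCGTAACCAATCATAA, then reverse).

5′-AATACTAACCAATGCCCT-3′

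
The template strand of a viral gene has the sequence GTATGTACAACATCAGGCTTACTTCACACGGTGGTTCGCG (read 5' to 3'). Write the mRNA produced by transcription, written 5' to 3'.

5′-CGCGAACCACCGUGUGAAGUAAGCCUGAUGUUGUACAUAC-3′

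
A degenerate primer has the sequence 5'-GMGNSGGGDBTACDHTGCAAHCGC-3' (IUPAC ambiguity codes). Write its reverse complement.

5'-GCGDTTGCADHGTAVHCCCSNCKC-3'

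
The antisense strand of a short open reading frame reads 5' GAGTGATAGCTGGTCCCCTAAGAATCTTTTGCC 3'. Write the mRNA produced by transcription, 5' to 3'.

The mRNA has the sequence of the coding strand (reverse complement of the template) with T→U. Reverse complement of GAGTGATAGCTGGTCCCCTAAGAATCTTTTGCC is GGCAAAAGATTCTTAGGGGACCAGCTATCACTC; then T→U.

5'-GGCAAAAGAUUCUUAGGGGACCAGCUAUCACUC-3'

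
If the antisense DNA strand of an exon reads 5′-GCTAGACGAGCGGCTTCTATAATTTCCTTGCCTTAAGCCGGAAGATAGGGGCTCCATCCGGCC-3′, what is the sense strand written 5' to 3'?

5'-GGCCGGATGGAGCCCCTATCTTCCGGCTTAAGGCAAGGAAATTATAGAAGCCGCTCGTCTAGC-3'

The coding strand is complementary and antiparallel to the template: take the complement (A↔T, G↔C) and reverse.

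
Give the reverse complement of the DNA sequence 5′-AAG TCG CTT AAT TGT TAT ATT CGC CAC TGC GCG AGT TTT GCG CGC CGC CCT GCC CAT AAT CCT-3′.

5'-AGGATTATGGGCAGGGCGGCGCGCAAAACTCGCGCAGTGGCGAATATAACAATTAAGCGACTT-3'

Reading the sequence 3'→5' and pairing each base (A↔T, G↔C) gives the reverse complement directly.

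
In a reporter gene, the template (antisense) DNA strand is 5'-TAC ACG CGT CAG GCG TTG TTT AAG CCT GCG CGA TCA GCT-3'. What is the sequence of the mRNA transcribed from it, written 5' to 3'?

5'-AGCUGAUCGCGCAGGCUUAAACAACGCCUGACGCGUGUA-3'

The mRNA has the sequence of the coding strand (reverse complement of the template) with T→U. Reverse complement of TACACGCGTCAGGCGTTGTTTAAGCCTGCGCGATCAGCT is AGCTGATCGCGCAGGCTTAAACAACGCCTGACGCGTGTA; then T→U.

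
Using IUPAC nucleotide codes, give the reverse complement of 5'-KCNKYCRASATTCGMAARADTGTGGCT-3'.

Standard pairs A↔T, G↔C; ambiguity codes pair R↔Y, M↔K, S↔S, D↔H, N↔N. Complement (MGNMRGYTSTAAGCKTTYTHACACCGA), then reverse for 5'→3'.

5'-AGCCACAHTYTTKCGAATSTYGRMNGM-3'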